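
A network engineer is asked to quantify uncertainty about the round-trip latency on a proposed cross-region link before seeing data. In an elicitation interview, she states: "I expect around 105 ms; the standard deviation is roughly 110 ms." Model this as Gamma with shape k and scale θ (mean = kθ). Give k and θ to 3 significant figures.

k ≈ 0.911, θ ≈ 115

For Gamma(k, scale θ): mean = kθ, variance = kθ², so CV = 1/√k.
CV = SD/mean = 110/105 = 1.048, hence k = 1/CV² = 0.911.
Then θ = mean/k = 105/0.911 = 115.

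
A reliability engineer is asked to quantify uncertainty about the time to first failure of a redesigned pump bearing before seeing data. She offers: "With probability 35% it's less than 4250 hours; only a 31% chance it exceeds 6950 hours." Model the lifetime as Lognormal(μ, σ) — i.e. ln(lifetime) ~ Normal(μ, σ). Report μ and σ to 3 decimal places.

μ ≈ 8.570, σ ≈ 0.558

If T ~ Lognormal(μ,σ) then ln T ~ Normal(μ,σ), so the p-quantile of ln T is μ + z_p·σ.
ln(4250) = 8.355 and ln(6950) = 8.846; z_{0.35} = -0.3853, z_{0.69} = 0.4959.
σ = (8.846 − 8.355)/(0.4959 − (-0.3853)) = 0.558.
μ = 8.355 − (-0.3853)·0.558 = 8.570.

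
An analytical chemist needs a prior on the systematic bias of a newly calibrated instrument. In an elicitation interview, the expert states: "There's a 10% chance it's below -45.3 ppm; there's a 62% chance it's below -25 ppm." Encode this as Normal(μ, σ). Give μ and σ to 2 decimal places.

μ = -28.91, σ = 12.79

For Normal(μ,σ), the p-quantile is μ + z_p·σ. Here z_{0.1} = -1.282, z_{0.62} = 0.3055.
So -45.3 = μ − 1.282σ and -25 = μ + 0.3055σ.
Subtracting: σ = (-25 − -45.3)/(0.3055 − (-1.282)) = 12.79.
Then μ = -45.3 − (-1.282)·12.79 = -28.91.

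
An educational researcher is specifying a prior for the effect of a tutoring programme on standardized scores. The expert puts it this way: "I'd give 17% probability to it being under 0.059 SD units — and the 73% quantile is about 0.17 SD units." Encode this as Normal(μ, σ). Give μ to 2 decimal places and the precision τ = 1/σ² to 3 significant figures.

For Normal(μ,σ), the p-quantile is μ + z_p·σ. Here z_{0.17} = -0.9542, z_{0.73} = 0.6128.
So 0.059 = μ − 0.9542σ and 0.17 = μ + 0.6128σ.
Subtracting: σ = (0.17 − 0.059)/(0.6128 − (-0.9542)) = 0.07.
Then μ = 0.059 − (-0.9542)·0.07 = 0.13.
Precision τ = 1/σ² = 1/0.07084² = 199.

μ = 0.13, τ = 199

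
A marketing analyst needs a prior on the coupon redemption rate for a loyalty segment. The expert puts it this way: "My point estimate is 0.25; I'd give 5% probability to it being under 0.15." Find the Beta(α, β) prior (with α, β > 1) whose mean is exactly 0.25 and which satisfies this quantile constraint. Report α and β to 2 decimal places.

α ≈ 10.86, β ≈ 32.58

With mean 0.25 fixed, write α = 0.25s, β = 0.75s where s = α+β.
Need P(θ < 0.15) = 0.05 under Beta(0.25s, 0.75s). Normal approximation: (q−m)/√(m(1−m)/s) ≈ z_{0.05} = -1.64, so s ≈ 0.25·0.75·(-1.64)²/(0.15−0.25)² = 50.7.
At s = 50.7: P(θ<0.15) ≈ 0.037. Adjusting to match 0.05 gives s ≈ 43.44.
So α = 0.25·43.44 ≈ 10.86, β = 0.75·43.44 ≈ 32.58.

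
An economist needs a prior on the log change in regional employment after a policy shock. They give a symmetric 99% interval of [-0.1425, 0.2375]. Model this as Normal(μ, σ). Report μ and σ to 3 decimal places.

A symmetric 99% interval runs μ ± z·σ with z = 2.576.
Half-width = 0.19, so σ = 0.19/2.576 = 0.074.
μ is the interval midpoint, 0.048.

μ = 0.048, σ = 0.074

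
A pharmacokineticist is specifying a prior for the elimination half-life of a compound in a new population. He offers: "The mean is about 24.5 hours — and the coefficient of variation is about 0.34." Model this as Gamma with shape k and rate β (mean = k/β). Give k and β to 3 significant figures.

For Gamma(k, rate β): mean = k/β, variance = k/β², so CV = 1/√k.
CV = 0.34, hence k = 1/CV² = 8.65.
Then β = k/mean = 8.65/24.5 = 0.353.

k ≈ 8.65, β ≈ 0.353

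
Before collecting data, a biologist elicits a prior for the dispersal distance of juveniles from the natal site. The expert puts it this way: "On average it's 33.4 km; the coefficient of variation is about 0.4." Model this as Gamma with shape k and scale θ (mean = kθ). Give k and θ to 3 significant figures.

For Gamma(k, scale θ): mean = kθ, variance = kθ², so CV = 1/√k.
CV = 0.4, hence k = 1/CV² = 6.25.
Then θ = mean/k = 33.4/6.25 = 5.34.

k ≈ 6.25, θ ≈ 5.34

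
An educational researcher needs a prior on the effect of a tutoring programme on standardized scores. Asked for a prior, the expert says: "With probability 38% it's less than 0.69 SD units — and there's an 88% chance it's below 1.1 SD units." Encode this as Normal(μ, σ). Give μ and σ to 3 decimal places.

The p-quantile of Normal(μ,σ) is μ + z_p·σ, with z_{0.38} = -0.3055 and z_{0.88} = 1.175.
Eliminate σ: μ = (z₂·x₁ − z₁·x₂)/(z₂ − z₁) = (1.175·0.69 − (-0.3055)·1.1)/1.48 = 0.775.
Then σ = (x₂ − x₁)/(z₂ − z₁) = (1.1 − 0.69)/1.48 = 0.277.

μ = 0.775, σ = 0.277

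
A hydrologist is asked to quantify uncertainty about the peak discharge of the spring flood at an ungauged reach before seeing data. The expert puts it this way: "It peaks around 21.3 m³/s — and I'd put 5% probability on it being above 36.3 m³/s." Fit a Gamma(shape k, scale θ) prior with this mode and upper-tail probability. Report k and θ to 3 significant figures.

Gamma(k,θ) with k>1 has mode (k−1)θ, so θ = 21.3/(k−1).
Need P(X < 36.3) = 0.95 with θ tied to k this way. Start at k = 2, θ = 21.3: P(X<36.3) ≈ 0.508.
Too low — raise k to concentrate. Iterating converges to k ≈ 10.8.
Then θ = 21.3/(10.8−1) ≈ 2.17.

k ≈ 10.8, θ ≈ 2.17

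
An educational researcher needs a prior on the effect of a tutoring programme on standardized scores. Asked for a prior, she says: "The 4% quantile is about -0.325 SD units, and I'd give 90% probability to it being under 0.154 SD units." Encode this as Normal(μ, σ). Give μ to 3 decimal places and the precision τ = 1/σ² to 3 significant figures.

μ = -0.048, τ = 40.1

The p-quantile of Normal(μ,σ) is μ + z_p·σ, with z_{0.04} = -1.751 and z_{0.9} = 1.282.
Eliminate σ: μ = (z₂·x₁ − z₁·x₂)/(z₂ − z₁) = (1.282·-0.325 − (-1.751)·0.154)/3.032 = -0.048.
Then σ = (x₂ − x₁)/(z₂ − z₁) = (0.154 − -0.325)/3.032 = 0.158.
Precision τ = 1/σ² = 1/0.158² = 40.1.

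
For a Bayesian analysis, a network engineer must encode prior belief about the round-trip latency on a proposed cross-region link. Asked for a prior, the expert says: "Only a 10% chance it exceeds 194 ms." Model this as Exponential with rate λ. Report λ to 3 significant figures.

P(T > 194.0) = e^(−λ·194.0) = 0.1, so λ = −ln(0.1)/194.0 = 0.0119.

λ ≈ 0.0119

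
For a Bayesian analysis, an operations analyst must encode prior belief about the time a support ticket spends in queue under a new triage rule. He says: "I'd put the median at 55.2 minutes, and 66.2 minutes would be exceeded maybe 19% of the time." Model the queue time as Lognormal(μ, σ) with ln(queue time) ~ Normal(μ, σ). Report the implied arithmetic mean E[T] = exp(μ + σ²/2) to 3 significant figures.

If T ~ Lognormal(μ,σ) then ln T ~ Normal(μ,σ), so the p-quantile of ln T is μ + z_p·σ.
ln(55.2) = 4.011 and ln(66.2) = 4.193; z_{0.5} = 0, z_{0.81} = 0.8779.
σ = (4.193 − 4.011)/(0.8779 − (0)) = 0.207.
μ = 4.011 − (0)·0.207 = 4.011.
E[T] = exp(μ + σ²/2) = exp(4.011 + 0.0214) = 56.4 minutes.

E[T] ≈ 56.4 minutes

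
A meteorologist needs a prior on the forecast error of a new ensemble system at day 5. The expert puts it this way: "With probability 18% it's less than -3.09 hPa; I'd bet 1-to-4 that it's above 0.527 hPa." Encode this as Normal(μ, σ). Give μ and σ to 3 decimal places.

μ = -1.206, σ = 2.059

The p-quantile of Normal(μ,σ) is μ + z_p·σ, with z_{0.18} = -0.9154 and z_{0.8} = 0.8416.
Eliminate σ: μ = (z₂·x₁ − z₁·x₂)/(z₂ − z₁) = (0.8416·-3.09 − (-0.9154)·0.527)/1.757 = -1.206.
Then σ = (x₂ − x₁)/(z₂ − z₁) = (0.527 − -3.09)/1.757 = 2.059.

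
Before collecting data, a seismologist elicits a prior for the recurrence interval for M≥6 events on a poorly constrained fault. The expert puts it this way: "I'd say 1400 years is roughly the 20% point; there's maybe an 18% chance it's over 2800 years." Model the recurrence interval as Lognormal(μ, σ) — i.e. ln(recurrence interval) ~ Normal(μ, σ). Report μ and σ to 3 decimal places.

μ ≈ 7.576, σ ≈ 0.395

If T ~ Lognormal(μ,σ) then ln T ~ Normal(μ,σ), so the p-quantile of ln T is μ + z_p·σ.
ln(1400) = 7.244 and ln(2800) = 7.937; z_{0.2} = -0.8416, z_{0.82} = 0.9154.
σ = (7.937 − 7.244)/(0.9154 − (-0.8416)) = 0.395.
μ = 7.244 − (-0.8416)·0.395 = 7.576.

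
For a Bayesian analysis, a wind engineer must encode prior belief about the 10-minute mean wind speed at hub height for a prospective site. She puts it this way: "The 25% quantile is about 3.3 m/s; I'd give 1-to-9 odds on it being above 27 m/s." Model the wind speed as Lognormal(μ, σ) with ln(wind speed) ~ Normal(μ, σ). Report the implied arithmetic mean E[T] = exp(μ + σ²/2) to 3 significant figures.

E[T] ≈ 12.1 m/s

If T ~ Lognormal(μ,σ) then ln T ~ Normal(μ,σ), so the p-quantile of ln T is μ + z_p·σ.
ln(3.3) = 1.194 and ln(27) = 3.296; z_{0.25} = -0.6745, z_{0.9} = 1.282.
σ = (3.296 − 1.194)/(1.282 − (-0.6745)) = 1.075.
μ = 1.194 − (-0.6745)·1.075 = 1.919.
E[T] = exp(μ + σ²/2) = exp(1.919 + 0.5774) = 12.1 m/s.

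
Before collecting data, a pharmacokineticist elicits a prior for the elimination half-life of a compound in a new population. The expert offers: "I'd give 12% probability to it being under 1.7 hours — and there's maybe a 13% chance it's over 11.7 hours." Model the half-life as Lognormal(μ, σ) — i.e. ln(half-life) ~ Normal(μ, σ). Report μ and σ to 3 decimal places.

If T ~ Lognormal(μ,σ) then ln T ~ Normal(μ,σ), so the p-quantile of ln T is μ + z_p·σ.
ln(1.7) = 0.5306 and ln(11.7) = 2.46; z_{0.12} = -1.175, z_{0.87} = 1.126.
σ = (2.46 − 0.5306)/(1.126 − (-1.175)) = 0.838.
μ = 0.5306 − (-1.175)·0.838 = 1.515.

μ ≈ 1.515, σ ≈ 0.838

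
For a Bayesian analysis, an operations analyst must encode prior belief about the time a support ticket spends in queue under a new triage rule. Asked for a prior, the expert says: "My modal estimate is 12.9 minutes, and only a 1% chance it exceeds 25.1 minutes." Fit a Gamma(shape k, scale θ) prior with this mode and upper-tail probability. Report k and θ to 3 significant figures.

Gamma(k,θ) with k>1 has mode (k−1)θ, so θ = 12.9/(k−1).
Need P(X < 25.1) = 0.99 with θ tied to k this way. Start at k = 2, θ = 12.9: P(X<25.1) ≈ 0.579.
Too low — raise k to concentrate. Iterating converges to k ≈ 12.1.
Then θ = 12.9/(12.1−1) ≈ 1.16.

k ≈ 12.1, θ ≈ 1.16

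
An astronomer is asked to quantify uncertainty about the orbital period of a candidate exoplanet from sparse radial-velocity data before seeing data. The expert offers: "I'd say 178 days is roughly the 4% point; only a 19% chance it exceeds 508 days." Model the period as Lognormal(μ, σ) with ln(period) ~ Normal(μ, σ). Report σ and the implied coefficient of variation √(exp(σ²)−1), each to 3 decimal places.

If T ~ Lognormal(μ,σ) then ln T ~ Normal(μ,σ), so the p-quantile of ln T is μ + z_p·σ.
ln(178) = 5.182 and ln(508) = 6.23; z_{0.04} = -1.751, z_{0.81} = 0.8779.
σ = (6.23 − 5.182)/(0.8779 − (-1.751)) = 0.399.
μ = 5.182 − (-1.751)·0.399 = 5.880.
CV = √(exp(σ²)−1) = √(exp(0.1592)−1) = 0.415.

σ ≈ 0.399, CV ≈ 0.415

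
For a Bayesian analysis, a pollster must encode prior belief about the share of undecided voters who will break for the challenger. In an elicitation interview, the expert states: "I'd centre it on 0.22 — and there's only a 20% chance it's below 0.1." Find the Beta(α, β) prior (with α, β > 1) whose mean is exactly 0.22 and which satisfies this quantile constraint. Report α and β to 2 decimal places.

With mean 0.22 fixed, write α = 0.22s, β = 0.78s where s = α+β.
Need P(θ < 0.1) = 0.2 under Beta(0.22s, 0.78s). Normal approximation: (q−m)/√(m(1−m)/s) ≈ z_{0.2} = -0.842, so s ≈ 0.22·0.78·(-0.842)²/(0.1−0.22)² = 8.4.
At s = 8.4: P(θ<0.1) ≈ 0.203. Adjusting to match 0.2 gives s ≈ 8.59.
So α = 0.22·8.59 ≈ 1.89, β = 0.78·8.59 ≈ 6.70.

α ≈ 1.89, β ≈ 6.70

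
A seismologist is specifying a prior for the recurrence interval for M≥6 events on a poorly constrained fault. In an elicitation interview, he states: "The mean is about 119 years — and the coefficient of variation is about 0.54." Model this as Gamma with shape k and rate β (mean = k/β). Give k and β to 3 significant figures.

k ≈ 3.43, β ≈ 0.0288

For Gamma(k, rate β): mean = k/β, variance = k/β², so CV = 1/√k.
CV = 0.54, hence k = 1/CV² = 3.43.
Then β = k/mean = 3.43/119 = 0.0288.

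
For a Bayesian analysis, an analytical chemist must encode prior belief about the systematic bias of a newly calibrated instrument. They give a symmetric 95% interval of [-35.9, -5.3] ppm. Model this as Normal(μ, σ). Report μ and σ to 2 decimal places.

A symmetric 95% interval runs μ ± z·σ with z = 1.96.
Half-width = 15.3, so σ = 15.3/1.96 = 7.81.
μ is the interval midpoint, -20.60.

μ = -20.60, σ = 7.81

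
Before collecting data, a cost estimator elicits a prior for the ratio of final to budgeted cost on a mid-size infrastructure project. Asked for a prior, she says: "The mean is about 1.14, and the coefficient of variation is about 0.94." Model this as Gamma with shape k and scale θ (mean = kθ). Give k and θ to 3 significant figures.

For Gamma(k, scale θ): mean = kθ, variance = kθ², so CV = 1/√k.
CV = 0.94, hence k = 1/CV² = 1.13.
Then θ = mean/k = 1.14/1.13 = 1.01.

k ≈ 1.13, θ ≈ 1.01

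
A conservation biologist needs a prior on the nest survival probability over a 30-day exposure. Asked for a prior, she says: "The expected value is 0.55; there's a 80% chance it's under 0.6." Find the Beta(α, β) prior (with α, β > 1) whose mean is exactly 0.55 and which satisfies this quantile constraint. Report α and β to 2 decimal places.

With mean 0.55 fixed, write α = 0.55s, β = 0.45s where s = α+β.
Need P(θ < 0.6) = 0.8 under Beta(0.55s, 0.45s). Normal approximation: (q−m)/√(m(1−m)/s) ≈ z_{0.8} = 0.842, so s ≈ 0.55·0.45·(0.842)²/(0.6−0.55)² = 70.1.
At s = 70.1: P(θ<0.6) ≈ 0.799. Adjusting to match 0.8 gives s ≈ 70.63.
So α = 0.55·70.63 ≈ 38.85, β = 0.45·70.63 ≈ 31.79.

α ≈ 38.85, β ≈ 31.79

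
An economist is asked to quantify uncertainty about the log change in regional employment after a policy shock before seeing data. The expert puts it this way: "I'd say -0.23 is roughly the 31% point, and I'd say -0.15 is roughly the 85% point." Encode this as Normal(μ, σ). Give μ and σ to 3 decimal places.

μ = -0.204, σ = 0.052

For Normal(μ,σ), the p-quantile is μ + z_p·σ. Here z_{0.31} = -0.4959, z_{0.85} = 1.036.
So -0.23 = μ − 0.4959σ and -0.15 = μ + 1.036σ.
Subtracting: σ = (-0.15 − -0.23)/(1.036 − (-0.4959)) = 0.052.
Then μ = -0.23 − (-0.4959)·0.052 = -0.204.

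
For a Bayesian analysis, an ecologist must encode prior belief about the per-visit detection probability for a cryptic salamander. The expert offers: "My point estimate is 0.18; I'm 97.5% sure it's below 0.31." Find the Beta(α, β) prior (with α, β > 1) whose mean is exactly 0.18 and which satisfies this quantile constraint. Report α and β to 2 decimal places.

With mean 0.18 fixed, write α = 0.18s, β = 0.82s where s = α+β.
Need P(θ < 0.31) = 0.975 under Beta(0.18s, 0.82s). Normal approximation: (q−m)/√(m(1−m)/s) ≈ z_{0.975} = 1.96, so s ≈ 0.18·0.82·(1.96)²/(0.31−0.18)² = 33.6.
At s = 33.6: P(θ<0.31) ≈ 0.963. Adjusting to match 0.975 gives s ≈ 40.79.
So α = 0.18·40.79 ≈ 7.34, β = 0.82·40.79 ≈ 33.44.

α ≈ 7.34, β ≈ 33.44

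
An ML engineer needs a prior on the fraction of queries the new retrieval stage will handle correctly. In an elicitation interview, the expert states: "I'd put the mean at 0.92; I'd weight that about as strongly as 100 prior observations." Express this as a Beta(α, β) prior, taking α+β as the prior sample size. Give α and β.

Under the effective-sample-size interpretation, Beta(α, β) has prior mean α/(α+β) and prior sample size α+β.
So α+β = 100 and α/(α+β) = 0.92, giving α = 0.92·100 = 92 and β = 100 − 92 = 8.

α = 92, β = 8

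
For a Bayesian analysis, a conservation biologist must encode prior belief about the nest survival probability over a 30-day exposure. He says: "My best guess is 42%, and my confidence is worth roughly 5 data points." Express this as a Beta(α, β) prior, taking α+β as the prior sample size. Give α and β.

Under the effective-sample-size interpretation, Beta(α, β) has prior mean α/(α+β) and prior sample size α+β.
So α+β = 5 and α/(α+β) = 0.42, giving α = 0.42·5 = 2.1 and β = 5 − 2.1 = 2.9.

α = 2.1, β = 2.9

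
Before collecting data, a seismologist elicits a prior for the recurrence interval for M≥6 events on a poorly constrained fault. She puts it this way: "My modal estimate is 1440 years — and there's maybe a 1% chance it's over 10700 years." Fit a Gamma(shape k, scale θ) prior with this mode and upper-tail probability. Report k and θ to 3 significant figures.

Gamma(k,θ) with k>1 has mode (k−1)θ, so θ = 1440/(k−1).
Need P(X < 10700) = 0.99 with θ tied to k this way. Start at k = 2, θ = 1440: P(X<10700) ≈ 0.995.
Too high — lower k to spread out. Iterating converges to k ≈ 1.86.
Then θ = 1440/(1.86−1) ≈ 1680.

k ≈ 1.86, θ ≈ 1680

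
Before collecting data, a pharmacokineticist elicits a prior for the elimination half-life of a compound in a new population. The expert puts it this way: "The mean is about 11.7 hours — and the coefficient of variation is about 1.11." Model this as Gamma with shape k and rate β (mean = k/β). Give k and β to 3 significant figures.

k ≈ 0.812, β ≈ 0.0694

For Gamma(k, rate β): mean = k/β, variance = k/β², so CV = 1/√k.
CV = 1.11, hence k = 1/CV² = 0.812.
Then β = k/mean = 0.812/11.7 = 0.0694.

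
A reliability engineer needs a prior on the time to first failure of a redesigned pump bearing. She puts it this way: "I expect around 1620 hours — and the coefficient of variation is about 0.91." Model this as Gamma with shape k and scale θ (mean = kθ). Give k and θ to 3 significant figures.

For Gamma(k, scale θ): mean = kθ, variance = kθ², so CV = 1/√k.
CV = 0.91, hence k = 1/CV² = 1.21.
Then θ = mean/k = 1620/1.21 = 1340.

k ≈ 1.21, θ ≈ 1340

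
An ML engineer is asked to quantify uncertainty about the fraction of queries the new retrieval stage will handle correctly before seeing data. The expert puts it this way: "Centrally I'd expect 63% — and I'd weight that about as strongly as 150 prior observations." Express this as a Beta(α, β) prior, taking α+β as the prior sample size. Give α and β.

Under the effective-sample-size interpretation, Beta(α, β) has prior mean α/(α+β) and prior sample size α+β.
So α+β = 150 and α/(α+β) = 0.63, giving α = 0.63·150 = 94.5 and β = 150 − 94.5 = 55.5.

α = 94.5, β = 55.5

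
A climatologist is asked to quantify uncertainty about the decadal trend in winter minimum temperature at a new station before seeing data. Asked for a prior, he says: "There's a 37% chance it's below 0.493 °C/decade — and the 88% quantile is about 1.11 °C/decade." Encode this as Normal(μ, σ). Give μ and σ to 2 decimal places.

μ = 0.63, σ = 0.41

The p-quantile of Normal(μ,σ) is μ + z_p·σ, with z_{0.37} = -0.3319 and z_{0.88} = 1.175.
Eliminate σ: μ = (z₂·x₁ − z₁·x₂)/(z₂ − z₁) = (1.175·0.493 − (-0.3319)·1.11)/1.507 = 0.63.
Then σ = (x₂ − x₁)/(z₂ − z₁) = (1.11 − 0.493)/1.507 = 0.41.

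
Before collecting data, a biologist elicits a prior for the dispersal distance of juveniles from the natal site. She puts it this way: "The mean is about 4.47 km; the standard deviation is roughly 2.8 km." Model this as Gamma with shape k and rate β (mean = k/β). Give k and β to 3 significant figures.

For Gamma(k, rate β): mean = k/β, variance = k/β², so CV = 1/√k.
CV = SD/mean = 2.8/4.47 = 0.6264, hence k = 1/CV² = 2.55.
Then β = k/mean = 2.55/4.47 = 0.57.

k ≈ 2.55, β ≈ 0.57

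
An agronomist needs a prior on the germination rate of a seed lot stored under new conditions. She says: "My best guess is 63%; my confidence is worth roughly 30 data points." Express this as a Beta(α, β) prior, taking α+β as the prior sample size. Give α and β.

α = 18.9, β = 11.1

Under the effective-sample-size interpretation, Beta(α, β) has prior mean α/(α+β) and prior sample size α+β.
So α+β = 30 and α/(α+β) = 0.63, giving α = 0.63·30 = 18.9 and β = 30 − 18.9 = 11.1.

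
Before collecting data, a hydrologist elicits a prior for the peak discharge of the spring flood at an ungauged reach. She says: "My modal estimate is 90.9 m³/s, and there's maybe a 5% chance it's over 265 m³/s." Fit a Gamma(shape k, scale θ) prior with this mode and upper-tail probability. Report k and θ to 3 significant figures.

k ≈ 3.32, θ ≈ 39.1

Gamma(k,θ) with k>1 has mode (k−1)θ, so θ = 90.9/(k−1).
Need P(X < 265) = 0.95 with θ tied to k this way. Start at k = 2, θ = 90.9: P(X<265) ≈ 0.788.
Too low — raise k to concentrate. Iterating converges to k ≈ 3.32.
Then θ = 90.9/(3.32−1) ≈ 39.1.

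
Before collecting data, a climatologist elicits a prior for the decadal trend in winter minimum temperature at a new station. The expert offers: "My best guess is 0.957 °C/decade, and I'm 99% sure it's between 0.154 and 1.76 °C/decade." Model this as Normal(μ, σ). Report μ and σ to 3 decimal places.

A symmetric 99% interval runs μ ± z·σ with z = 2.576.
Half-width = 0.803, so σ = 0.803/2.576 = 0.312.
μ is the stated best guess, 0.957.

μ = 0.957, σ = 0.312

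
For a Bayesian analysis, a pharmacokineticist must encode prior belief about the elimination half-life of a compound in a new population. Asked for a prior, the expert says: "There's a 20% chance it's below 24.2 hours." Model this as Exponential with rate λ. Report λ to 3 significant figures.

λ ≈ 0.00922

P(T < 24.2) = 1 − e^(−λ·24.2) = 0.2, so λ = −ln(1−0.2)/24.2 = −ln(0.8)/24.2 = 0.00922.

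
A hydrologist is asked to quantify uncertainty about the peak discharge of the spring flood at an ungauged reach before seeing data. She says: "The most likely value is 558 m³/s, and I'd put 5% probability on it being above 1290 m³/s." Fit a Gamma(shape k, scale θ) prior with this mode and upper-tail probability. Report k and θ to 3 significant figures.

Gamma(k,θ) with k>1 has mode (k−1)θ, so θ = 558/(k−1).
Need P(X < 1290) = 0.95 with θ tied to k this way. Start at k = 2, θ = 558: P(X<1290) ≈ 0.672.
Too low — raise k to concentrate. Iterating converges to k ≈ 4.9.
Then θ = 558/(4.9−1) ≈ 143.

k ≈ 4.9, θ ≈ 143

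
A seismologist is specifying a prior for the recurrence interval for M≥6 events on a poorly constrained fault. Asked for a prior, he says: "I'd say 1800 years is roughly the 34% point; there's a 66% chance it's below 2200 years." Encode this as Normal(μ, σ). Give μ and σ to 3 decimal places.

μ = 2000.000, σ = 484.892

For Normal(μ,σ), the p-quantile is μ + z_p·σ. Here z_{0.34} = -0.4125, z_{0.66} = 0.4125.
So 1800 = μ − 0.4125σ and 2200 = μ + 0.4125σ.
Subtracting: σ = (2200 − 1800)/(0.4125 − (-0.4125)) = 484.892.
Then μ = 1800 − (-0.4125)·484.892 = 2000.000.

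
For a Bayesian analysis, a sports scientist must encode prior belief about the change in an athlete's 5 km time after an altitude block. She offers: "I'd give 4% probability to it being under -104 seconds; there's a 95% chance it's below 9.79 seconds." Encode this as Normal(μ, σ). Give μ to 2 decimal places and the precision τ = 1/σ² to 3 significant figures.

μ = -45.33, τ = 0.00089

For Normal(μ,σ), the p-quantile is μ + z_p·σ. Here z_{0.04} = -1.751, z_{0.95} = 1.645.
So -104 = μ − 1.751σ and 9.79 = μ + 1.645σ.
Subtracting: σ = (9.79 − -104)/(1.645 − (-1.751)) = 33.51.
Then μ = -104 − (-1.751)·33.51 = -45.33.
Precision τ = 1/σ² = 1/33.51² = 0.00089.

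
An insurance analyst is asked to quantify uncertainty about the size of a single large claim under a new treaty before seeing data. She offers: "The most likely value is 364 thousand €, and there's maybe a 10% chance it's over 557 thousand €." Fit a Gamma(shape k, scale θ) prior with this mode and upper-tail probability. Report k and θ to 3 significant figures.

k ≈ 11.3, θ ≈ 35.3

Gamma(k,θ) with k>1 has mode (k−1)θ, so θ = 364/(k−1).
Need P(X < 557) = 0.9 with θ tied to k this way. Start at k = 2, θ = 364: P(X<557) ≈ 0.452.
Too low — raise k to concentrate. Iterating converges to k ≈ 11.3.
Then θ = 364/(11.3−1) ≈ 35.3.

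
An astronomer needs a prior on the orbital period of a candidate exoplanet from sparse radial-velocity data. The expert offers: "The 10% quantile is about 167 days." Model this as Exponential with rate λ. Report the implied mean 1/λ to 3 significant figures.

P(T < 167.0) = 1 − e^(−λ·167.0) = 0.1, so λ = −ln(1−0.1)/167.0 = −ln(0.9)/167.0 = 0.000631.
Mean = 1/λ = 1590 days.

mean ≈ 1590 days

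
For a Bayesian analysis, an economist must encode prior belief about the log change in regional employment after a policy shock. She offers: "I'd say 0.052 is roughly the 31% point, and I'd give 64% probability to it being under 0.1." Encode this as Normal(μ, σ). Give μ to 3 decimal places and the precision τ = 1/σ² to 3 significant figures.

μ = 0.080, τ = 317

For Normal(μ,σ), the p-quantile is μ + z_p·σ. Here z_{0.31} = -0.4959, z_{0.64} = 0.3585.
So 0.052 = μ − 0.4959σ and 0.1 = μ + 0.3585σ.
Subtracting: σ = (0.1 − 0.052)/(0.3585 − (-0.4959)) = 0.056.
Then μ = 0.052 − (-0.4959)·0.056 = 0.080.
Precision τ = 1/σ² = 1/0.05619² = 317.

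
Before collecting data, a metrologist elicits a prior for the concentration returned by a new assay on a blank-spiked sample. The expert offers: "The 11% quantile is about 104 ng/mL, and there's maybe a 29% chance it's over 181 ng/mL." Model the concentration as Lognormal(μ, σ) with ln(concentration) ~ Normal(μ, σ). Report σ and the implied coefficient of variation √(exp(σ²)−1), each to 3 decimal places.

σ ≈ 0.311, CV ≈ 0.319

If T ~ Lognormal(μ,σ) then ln T ~ Normal(μ,σ), so the p-quantile of ln T is μ + z_p·σ.
ln(104) = 4.644 and ln(181) = 5.198; z_{0.11} = -1.227, z_{0.71} = 0.5534.
σ = (5.198 − 4.644)/(0.5534 − (-1.227)) = 0.311.
μ = 4.644 − (-1.227)·0.311 = 5.026.
CV = √(exp(σ²)−1) = √(exp(0.0969)−1) = 0.319.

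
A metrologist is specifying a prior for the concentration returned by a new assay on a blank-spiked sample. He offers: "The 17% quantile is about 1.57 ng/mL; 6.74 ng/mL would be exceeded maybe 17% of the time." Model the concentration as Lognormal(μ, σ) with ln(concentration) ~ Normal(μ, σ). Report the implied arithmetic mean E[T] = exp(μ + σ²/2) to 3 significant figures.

E[T] ≈ 4.35 ng/mL

If T ~ Lognormal(μ,σ) then ln T ~ Normal(μ,σ), so the p-quantile of ln T is μ + z_p·σ.
ln(1.57) = 0.4511 and ln(6.74) = 1.908; z_{0.17} = -0.9542, z_{0.83} = 0.9542.
σ = (1.908 − 0.4511)/(0.9542 − (-0.9542)) = 0.763.
μ = 0.4511 − (-0.9542)·0.763 = 1.180.
E[T] = exp(μ + σ²/2) = exp(1.180 + 0.2915) = 4.35 ng/mL.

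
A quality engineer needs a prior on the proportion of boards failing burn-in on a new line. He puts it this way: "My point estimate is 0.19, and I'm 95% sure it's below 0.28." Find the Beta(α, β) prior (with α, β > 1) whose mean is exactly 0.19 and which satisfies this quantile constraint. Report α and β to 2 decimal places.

α ≈ 10.97, β ≈ 46.77

With mean 0.19 fixed, write α = 0.19s, β = 0.81s where s = α+β.
Need P(θ < 0.28) = 0.95 under Beta(0.19s, 0.81s). Normal approximation: (q−m)/√(m(1−m)/s) ≈ z_{0.95} = 1.64, so s ≈ 0.19·0.81·(1.64)²/(0.28−0.19)² = 51.4.
At s = 51.4: P(θ<0.28) ≈ 0.941. Adjusting to match 0.95 gives s ≈ 57.74.
So α = 0.19·57.74 ≈ 10.97, β = 0.81·57.74 ≈ 46.77.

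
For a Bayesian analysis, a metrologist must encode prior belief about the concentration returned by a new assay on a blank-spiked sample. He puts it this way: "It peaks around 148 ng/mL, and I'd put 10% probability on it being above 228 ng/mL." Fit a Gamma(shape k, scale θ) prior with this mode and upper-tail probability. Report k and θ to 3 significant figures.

k ≈ 11, θ ≈ 14.8

Gamma(k,θ) with k>1 has mode (k−1)θ, so θ = 148/(k−1).
Need P(X < 228) = 0.9 with θ tied to k this way. Start at k = 2, θ = 148: P(X<228) ≈ 0.456.
Too low — raise k to concentrate. Iterating converges to k ≈ 11.
Then θ = 148/(11−1) ≈ 14.8.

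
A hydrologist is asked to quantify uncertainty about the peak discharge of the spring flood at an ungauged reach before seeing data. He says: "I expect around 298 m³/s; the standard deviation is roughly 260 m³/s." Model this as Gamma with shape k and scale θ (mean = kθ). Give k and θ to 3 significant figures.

For Gamma(k, scale θ): mean = kθ, variance = kθ², so CV = 1/√k.
CV = SD/mean = 260/298 = 0.8725, hence k = 1/CV² = 1.31.
Then θ = mean/k = 298/1.31 = 227.

k ≈ 1.31, θ ≈ 227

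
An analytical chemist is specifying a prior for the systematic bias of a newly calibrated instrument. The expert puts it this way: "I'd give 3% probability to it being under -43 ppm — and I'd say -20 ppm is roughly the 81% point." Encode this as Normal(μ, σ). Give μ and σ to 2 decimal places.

μ = -27.32, σ = 8.34

The p-quantile of Normal(μ,σ) is μ + z_p·σ, with z_{0.03} = -1.881 and z_{0.81} = 0.8779.
Eliminate σ: μ = (z₂·x₁ − z₁·x₂)/(z₂ − z₁) = (0.8779·-43 − (-1.881)·-20)/2.759 = -27.32.
Then σ = (x₂ − x₁)/(z₂ − z₁) = (-20 − -43)/2.759 = 8.34.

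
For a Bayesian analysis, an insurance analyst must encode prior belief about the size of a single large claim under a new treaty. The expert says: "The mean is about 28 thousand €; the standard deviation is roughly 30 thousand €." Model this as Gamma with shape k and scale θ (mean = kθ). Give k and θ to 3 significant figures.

For Gamma(k, scale θ): mean = kθ, variance = kθ², so CV = 1/√k.
CV = SD/mean = 30/28 = 1.071, hence k = 1/CV² = 0.871.
Then θ = mean/k = 28/0.871 = 32.1.

k ≈ 0.871, θ ≈ 32.1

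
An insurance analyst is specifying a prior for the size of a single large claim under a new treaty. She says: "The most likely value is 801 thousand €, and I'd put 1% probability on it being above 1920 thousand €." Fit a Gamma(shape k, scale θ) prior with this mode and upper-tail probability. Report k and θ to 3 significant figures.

Gamma(k,θ) with k>1 has mode (k−1)θ, so θ = 801/(k−1).
Need P(X < 1920) = 0.99 with θ tied to k this way. Start at k = 2, θ = 801: P(X<1920) ≈ 0.691.
Too low — raise k to concentrate. Iterating converges to k ≈ 7.2.
Then θ = 801/(7.2−1) ≈ 129.

k ≈ 7.2, θ ≈ 129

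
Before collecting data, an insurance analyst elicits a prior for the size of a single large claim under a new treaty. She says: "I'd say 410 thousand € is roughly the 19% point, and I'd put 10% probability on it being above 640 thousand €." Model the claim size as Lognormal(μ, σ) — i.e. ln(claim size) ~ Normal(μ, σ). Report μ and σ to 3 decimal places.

If T ~ Lognormal(μ,σ) then ln T ~ Normal(μ,σ), so the p-quantile of ln T is μ + z_p·σ.
ln(410) = 6.016 and ln(640) = 6.461; z_{0.19} = -0.8779, z_{0.9} = 1.282.
σ = (6.461 − 6.016)/(1.282 − (-0.8779)) = 0.206.
μ = 6.016 − (-0.8779)·0.206 = 6.197.

μ ≈ 6.197, σ ≈ 0.206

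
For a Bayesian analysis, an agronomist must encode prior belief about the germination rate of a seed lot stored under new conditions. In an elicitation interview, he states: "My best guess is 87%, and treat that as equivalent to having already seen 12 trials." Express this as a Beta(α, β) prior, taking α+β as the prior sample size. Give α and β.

α = 10.44, β = 1.56

Under the effective-sample-size interpretation, Beta(α, β) has prior mean α/(α+β) and prior sample size α+β.
So α+β = 12 and α/(α+β) = 0.87, giving α = 0.87·12 = 10.44 and β = 12 − 10.44 = 1.56.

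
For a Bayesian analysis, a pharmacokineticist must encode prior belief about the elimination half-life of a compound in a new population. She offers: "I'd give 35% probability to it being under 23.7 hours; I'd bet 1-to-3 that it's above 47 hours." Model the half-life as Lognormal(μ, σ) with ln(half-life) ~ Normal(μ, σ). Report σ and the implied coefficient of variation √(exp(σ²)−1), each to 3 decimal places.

If T ~ Lognormal(μ,σ) then ln T ~ Normal(μ,σ), so the p-quantile of ln T is μ + z_p·σ.
ln(23.7) = 3.165 and ln(47) = 3.85; z_{0.35} = -0.3853, z_{0.75} = 0.6745.
σ = (3.85 − 3.165)/(0.6745 − (-0.3853)) = 0.646.
μ = 3.165 − (-0.3853)·0.646 = 3.414.
CV = √(exp(σ²)−1) = √(exp(0.4174)−1) = 0.720.

σ ≈ 0.646, CV ≈ 0.720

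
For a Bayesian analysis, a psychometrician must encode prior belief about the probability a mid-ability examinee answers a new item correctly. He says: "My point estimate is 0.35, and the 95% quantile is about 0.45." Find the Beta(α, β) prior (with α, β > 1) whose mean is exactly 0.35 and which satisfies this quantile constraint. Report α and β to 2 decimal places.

With mean 0.35 fixed, write α = 0.35s, β = 0.65s where s = α+β.
Need P(θ < 0.45) = 0.95 under Beta(0.35s, 0.65s). Normal approximation: (q−m)/√(m(1−m)/s) ≈ z_{0.95} = 1.64, so s ≈ 0.35·0.65·(1.64)²/(0.45−0.35)² = 61.6.
At s = 61.6: P(θ<0.45) ≈ 0.947. Adjusting to match 0.95 gives s ≈ 64.03.
So α = 0.35·64.03 ≈ 22.41, β = 0.65·64.03 ≈ 41.62.

α ≈ 22.41, β ≈ 41.62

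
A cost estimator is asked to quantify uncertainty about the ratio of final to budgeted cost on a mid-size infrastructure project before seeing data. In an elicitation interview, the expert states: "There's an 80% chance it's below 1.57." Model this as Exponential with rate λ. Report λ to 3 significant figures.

λ ≈ 1.03

P(T < 1.57) = 1 − e^(−λ·1.57) = 0.8, so λ = −ln(1−0.8)/1.57 = −ln(0.2)/1.57 = 1.03.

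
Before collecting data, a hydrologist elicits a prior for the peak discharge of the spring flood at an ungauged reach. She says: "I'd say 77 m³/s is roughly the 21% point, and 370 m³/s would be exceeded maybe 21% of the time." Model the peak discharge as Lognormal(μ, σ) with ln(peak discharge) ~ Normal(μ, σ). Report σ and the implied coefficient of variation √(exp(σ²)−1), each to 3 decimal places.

If T ~ Lognormal(μ,σ) then ln T ~ Normal(μ,σ), so the p-quantile of ln T is μ + z_p·σ.
ln(77) = 4.344 and ln(370) = 5.914; z_{0.21} = -0.8064, z_{0.79} = 0.8064.
σ = (5.914 − 4.344)/(0.8064 − (-0.8064)) = 0.973.
μ = 4.344 − (-0.8064)·0.973 = 5.129.
CV = √(exp(σ²)−1) = √(exp(0.9472)−1) = 1.256.

σ ≈ 0.973, CV ≈ 1.256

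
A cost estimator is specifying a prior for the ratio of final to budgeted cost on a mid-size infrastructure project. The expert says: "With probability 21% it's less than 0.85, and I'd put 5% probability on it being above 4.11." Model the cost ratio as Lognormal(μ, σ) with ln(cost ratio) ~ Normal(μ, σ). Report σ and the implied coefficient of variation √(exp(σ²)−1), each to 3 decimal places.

σ ≈ 0.643, CV ≈ 0.715

If T ~ Lognormal(μ,σ) then ln T ~ Normal(μ,σ), so the p-quantile of ln T is μ + z_p·σ.
ln(0.85) = -0.1625 and ln(4.11) = 1.413; z_{0.21} = -0.8064, z_{0.95} = 1.645.
σ = (1.413 − -0.1625)/(1.645 − (-0.8064)) = 0.643.
μ = -0.1625 − (-0.8064)·0.643 = 0.356.
CV = √(exp(σ²)−1) = √(exp(0.4133)−1) = 0.715.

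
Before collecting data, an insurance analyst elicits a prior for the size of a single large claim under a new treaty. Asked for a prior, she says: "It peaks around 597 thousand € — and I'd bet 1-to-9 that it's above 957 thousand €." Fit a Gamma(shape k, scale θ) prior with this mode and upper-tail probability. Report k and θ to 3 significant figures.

Gamma(k,θ) with k>1 has mode (k−1)θ, so θ = 597/(k−1).
Need P(X < 957) = 0.9 with θ tied to k this way. Start at k = 2, θ = 597: P(X<957) ≈ 0.476.
Too low — raise k to concentrate. Iterating converges to k ≈ 9.44.
Then θ = 597/(9.44−1) ≈ 70.7.

k ≈ 9.44, θ ≈ 70.7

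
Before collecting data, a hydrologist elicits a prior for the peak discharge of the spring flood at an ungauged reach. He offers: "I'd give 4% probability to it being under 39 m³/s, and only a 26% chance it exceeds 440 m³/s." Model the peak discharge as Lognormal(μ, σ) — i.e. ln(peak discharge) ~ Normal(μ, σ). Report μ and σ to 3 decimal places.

If T ~ Lognormal(μ,σ) then ln T ~ Normal(μ,σ), so the p-quantile of ln T is μ + z_p·σ.
ln(39) = 3.664 and ln(440) = 6.087; z_{0.04} = -1.751, z_{0.74} = 0.6433.
σ = (6.087 − 3.664)/(0.6433 − (-1.751)) = 1.012.
μ = 3.664 − (-1.751)·1.012 = 5.436.

μ ≈ 5.436, σ ≈ 1.012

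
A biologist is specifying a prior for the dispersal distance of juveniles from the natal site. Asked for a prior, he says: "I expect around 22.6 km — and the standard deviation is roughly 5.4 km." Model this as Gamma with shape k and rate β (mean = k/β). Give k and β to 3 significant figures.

For Gamma(k, rate β): mean = k/β, variance = k/β², so CV = 1/√k.
CV = SD/mean = 5.4/22.6 = 0.2389, hence k = 1/CV² = 17.5.
Then β = k/mean = 17.5/22.6 = 0.775.

k ≈ 17.5, β ≈ 0.775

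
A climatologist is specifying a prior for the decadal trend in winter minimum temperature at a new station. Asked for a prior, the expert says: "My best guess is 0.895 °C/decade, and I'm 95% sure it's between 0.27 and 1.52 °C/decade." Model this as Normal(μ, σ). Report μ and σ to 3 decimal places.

A symmetric 95% interval runs μ ± z·σ with z = 1.96.
Half-width = 0.625, so σ = 0.625/1.96 = 0.319.
μ is the stated best guess, 0.895.

μ = 0.895, σ = 0.319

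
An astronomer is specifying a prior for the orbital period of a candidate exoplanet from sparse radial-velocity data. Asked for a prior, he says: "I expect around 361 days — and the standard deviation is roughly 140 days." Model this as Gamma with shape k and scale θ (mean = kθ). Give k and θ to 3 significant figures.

k ≈ 6.65, θ ≈ 54.3

For Gamma(k, scale θ): mean = kθ, variance = kθ², so CV = 1/√k.
CV = SD/mean = 140/361 = 0.3878, hence k = 1/CV² = 6.65.
Then θ = mean/k = 361/6.65 = 54.3.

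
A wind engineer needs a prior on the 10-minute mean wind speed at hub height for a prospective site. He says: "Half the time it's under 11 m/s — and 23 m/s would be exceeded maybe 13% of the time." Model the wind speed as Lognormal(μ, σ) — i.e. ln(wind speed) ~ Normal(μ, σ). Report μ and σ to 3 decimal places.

μ ≈ 2.398, σ ≈ 0.655

If T ~ Lognormal(μ,σ) then ln T ~ Normal(μ,σ), so the p-quantile of ln T is μ + z_p·σ.
ln(11) = 2.398 and ln(23) = 3.135; z_{0.5} = 0, z_{0.87} = 1.126.
σ = (3.135 − 2.398)/(1.126 − (0)) = 0.655.
μ = 2.398 − (0)·0.655 = 2.398.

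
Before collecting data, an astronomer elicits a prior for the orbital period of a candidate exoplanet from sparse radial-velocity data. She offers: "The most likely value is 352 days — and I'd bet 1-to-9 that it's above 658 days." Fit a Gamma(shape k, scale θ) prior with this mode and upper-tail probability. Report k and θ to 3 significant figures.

Gamma(k,θ) with k>1 has mode (k−1)θ, so θ = 352/(k−1).
Need P(X < 658) = 0.9 with θ tied to k this way. Start at k = 2, θ = 352: P(X<658) ≈ 0.557.
Too low — raise k to concentrate. Iterating converges to k ≈ 5.88.
Then θ = 352/(5.88−1) ≈ 72.1.

k ≈ 5.88, θ ≈ 72.1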